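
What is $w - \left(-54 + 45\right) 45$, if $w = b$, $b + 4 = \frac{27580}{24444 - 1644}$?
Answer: $\frac{458519}{1140} \approx 402.21$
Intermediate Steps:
$b = - \frac{3181}{1140}$ ($b = -4 + \frac{27580}{24444 - 1644} = -4 + \frac{27580}{22800} = -4 + 27580 \cdot \frac{1}{22800} = -4 + \frac{1379}{1140} = - \frac{3181}{1140} \approx -2.7904$)
$w = - \frac{3181}{1140} \approx -2.7904$
$w - \left(-54 + 45\right) 45 = - \frac{3181}{1140} - \left(-54 + 45\right) 45 = - \frac{3181}{1140} - \left(-9\right) 45 = - \frac{3181}{1140} - -405 = - \frac{3181}{1140} + 405 = \frac{458519}{1140}$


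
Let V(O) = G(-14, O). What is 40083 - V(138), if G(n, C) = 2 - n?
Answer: 40067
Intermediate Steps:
V(O) = 16 (V(O) = 2 - 1*(-14) = 2 + 14 = 16)
40083 - V(138) = 40083 - 1*16 = 40083 - 16 = 40067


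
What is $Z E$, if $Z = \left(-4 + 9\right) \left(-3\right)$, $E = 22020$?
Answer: $-330300$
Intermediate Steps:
$Z = -15$ ($Z = 5 \left(-3\right) = -15$)
$Z E = \left(-15\right) 22020 = -330300$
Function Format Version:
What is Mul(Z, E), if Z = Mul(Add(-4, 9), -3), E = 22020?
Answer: -330300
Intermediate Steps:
Z = -15 (Z = Mul(5, -3) = -15)
Mul(Z, E) = Mul(-15, 22020) = -330300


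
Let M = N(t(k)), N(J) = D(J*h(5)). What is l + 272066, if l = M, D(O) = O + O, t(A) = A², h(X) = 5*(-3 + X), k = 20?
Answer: 280066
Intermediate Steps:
h(X) = -15 + 5*X
D(O) = 2*O
N(J) = 20*J (N(J) = 2*(J*(-15 + 5*5)) = 2*(J*(-15 + 25)) = 2*(J*10) = 2*(10*J) = 20*J)
M = 8000 (M = 20*20² = 20*400 = 8000)
l = 8000
l + 272066 = 8000 + 272066 = 280066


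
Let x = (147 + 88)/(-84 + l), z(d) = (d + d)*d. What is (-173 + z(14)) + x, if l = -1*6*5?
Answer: 24731/114 ≈ 216.94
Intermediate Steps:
z(d) = 2*d² (z(d) = (2*d)*d = 2*d²)
l = -30 (l = -6*5 = -30)
x = -235/114 (x = (147 + 88)/(-84 - 30) = 235/(-114) = 235*(-1/114) = -235/114 ≈ -2.0614)
(-173 + z(14)) + x = (-173 + 2*14²) - 235/114 = (-173 + 2*196) - 235/114 = (-173 + 392) - 235/114 = 219 - 235/114 = 24731/114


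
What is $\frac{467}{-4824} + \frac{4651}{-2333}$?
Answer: $- \frac{23525935}{11254392} \approx -2.0904$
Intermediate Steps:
$\frac{467}{-4824} + \frac{4651}{-2333} = 467 \left(- \frac{1}{4824}\right) + 4651 \left(- \frac{1}{2333}\right) = - \frac{467}{4824} - \frac{4651}{2333} = - \frac{23525935}{11254392}$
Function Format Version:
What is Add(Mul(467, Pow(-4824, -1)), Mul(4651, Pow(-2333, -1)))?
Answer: Rational(-23525935, 11254392) ≈ -2.0904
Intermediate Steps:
Add(Mul(467, Pow(-4824, -1)), Mul(4651, Pow(-2333, -1))) = Add(Mul(467, Rational(-1, 4824)), Mul(4651, Rational(-1, 2333))) = Add(Rational(-467, 4824), Rational(-4651, 2333)) = Rational(-23525935, 11254392)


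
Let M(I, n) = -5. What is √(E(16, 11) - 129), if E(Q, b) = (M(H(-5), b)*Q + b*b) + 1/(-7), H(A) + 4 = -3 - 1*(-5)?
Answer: I*√4319/7 ≈ 9.3884*I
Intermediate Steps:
H(A) = -2 (H(A) = -4 + (-3 - 1*(-5)) = -4 + (-3 + 5) = -4 + 2 = -2)
E(Q, b) = -⅐ + b² - 5*Q (E(Q, b) = (-5*Q + b*b) + 1/(-7) = (-5*Q + b²) - ⅐ = (b² - 5*Q) - ⅐ = -⅐ + b² - 5*Q)
√(E(16, 11) - 129) = √((-⅐ + 11² - 5*16) - 129) = √((-⅐ + 121 - 80) - 129) = √(286/7 - 129) = √(-617/7) = I*√4319/7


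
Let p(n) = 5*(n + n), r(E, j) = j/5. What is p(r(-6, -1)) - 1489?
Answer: -1491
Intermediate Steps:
r(E, j) = j/5 (r(E, j) = j*(1/5) = j/5)
p(n) = 10*n (p(n) = 5*(2*n) = 10*n)
p(r(-6, -1)) - 1489 = 10*((1/5)*(-1)) - 1489 = 10*(-1/5) - 1489 = -2 - 1489 = -1491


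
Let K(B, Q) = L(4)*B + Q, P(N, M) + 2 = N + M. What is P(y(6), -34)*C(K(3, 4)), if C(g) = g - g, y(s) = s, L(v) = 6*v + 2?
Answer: 0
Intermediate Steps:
L(v) = 2 + 6*v
P(N, M) = -2 + M + N (P(N, M) = -2 + (N + M) = -2 + (M + N) = -2 + M + N)
K(B, Q) = Q + 26*B (K(B, Q) = (2 + 6*4)*B + Q = (2 + 24)*B + Q = 26*B + Q = Q + 26*B)
C(g) = 0
P(y(6), -34)*C(K(3, 4)) = (-2 - 34 + 6)*0 = -30*0 = 0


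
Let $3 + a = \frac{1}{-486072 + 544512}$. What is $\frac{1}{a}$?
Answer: $- \frac{58440}{175319} \approx -0.33334$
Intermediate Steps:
$a = - \frac{175319}{58440}$ ($a = -3 + \frac{1}{-486072 + 544512} = -3 + \frac{1}{58440} = - \frac{175319}{58440} \approx -3.0$)
$\frac{1}{a} = \frac{1}{- \frac{175319}{58440}} = - \frac{58440}{175319}$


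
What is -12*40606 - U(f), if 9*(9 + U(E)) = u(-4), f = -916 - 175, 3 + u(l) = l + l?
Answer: -4385356/9 ≈ -4.8726e+5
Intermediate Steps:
u(l) = -3 + 2*l (u(l) = -3 + (l + l) = -3 + 2*l)
f = -1091
U(E) = -92/9 (U(E) = -9 + (-3 + 2*(-4))/9 = -9 + (-3 - 8)/9 = -9 + (⅑)*(-11) = -9 - 11/9 = -92/9)
-12*40606 - U(f) = -12*40606 - 1*(-92/9) = -487272 + 92/9 = -4385356/9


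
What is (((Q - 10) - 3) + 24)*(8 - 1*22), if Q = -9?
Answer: -28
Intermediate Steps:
(((Q - 10) - 3) + 24)*(8 - 1*22) = (((-9 - 10) - 3) + 24)*(8 - 1*22) = ((-19 - 3) + 24)*(8 - 22) = (-22 + 24)*(-14) = 2*(-14) = -28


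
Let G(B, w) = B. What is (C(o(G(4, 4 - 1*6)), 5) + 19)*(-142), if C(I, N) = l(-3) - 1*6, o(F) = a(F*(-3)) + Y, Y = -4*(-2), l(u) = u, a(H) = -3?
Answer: -1420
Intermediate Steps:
Y = 8
o(F) = 5 (o(F) = -3 + 8 = 5)
C(I, N) = -9 (C(I, N) = -3 - 1*6 = -3 - 6 = -9)
(C(o(G(4, 4 - 1*6)), 5) + 19)*(-142) = (-9 + 19)*(-142) = 10*(-142) = -1420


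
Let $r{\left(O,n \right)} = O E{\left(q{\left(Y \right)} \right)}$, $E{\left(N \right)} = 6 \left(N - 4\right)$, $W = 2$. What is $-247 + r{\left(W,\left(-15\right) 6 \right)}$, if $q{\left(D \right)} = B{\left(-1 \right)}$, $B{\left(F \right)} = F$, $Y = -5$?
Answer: $-307$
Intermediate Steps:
$q{\left(D \right)} = -1$
$E{\left(N \right)} = -24 + 6 N$ ($E{\left(N \right)} = 6 \left(-4 + N\right) = -24 + 6 N$)
$r{\left(O,n \right)} = - 30 O$ ($r{\left(O,n \right)} = O \left(-24 + 6 \left(-1\right)\right) = O \left(-24 - 6\right) = O \left(-30\right) = - 30 O$)
$-247 + r{\left(W,\left(-15\right) 6 \right)} = -247 - 60 = -307$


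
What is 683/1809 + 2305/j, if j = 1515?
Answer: 346966/182709 ≈ 1.8990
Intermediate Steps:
683/1809 + 2305/j = 683/1809 + 2305/1515 = 683*(1/1809) + 2305*(1/1515) = 683/1809 + 461/303 = 346966/182709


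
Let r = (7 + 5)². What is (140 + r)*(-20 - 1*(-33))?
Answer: 3692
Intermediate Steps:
r = 144 (r = 12² = 144)
(140 + r)*(-20 - 1*(-33)) = (140 + 144)*(-20 - 1*(-33)) = 284*(-20 + 33) = 284*13 = 3692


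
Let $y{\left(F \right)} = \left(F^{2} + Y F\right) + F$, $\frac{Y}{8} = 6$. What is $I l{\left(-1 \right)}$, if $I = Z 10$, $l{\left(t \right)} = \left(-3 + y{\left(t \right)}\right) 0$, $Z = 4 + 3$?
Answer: $0$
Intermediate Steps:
$Y = 48$ ($Y = 8 \cdot 6 = 48$)
$y{\left(F \right)} = F^{2} + 49 F$ ($y{\left(F \right)} = \left(F^{2} + 48 F\right) + F = F^{2} + 49 F$)
$Z = 7$
$l{\left(t \right)} = 0$ ($l{\left(t \right)} = \left(-3 + t \left(49 + t\right)\right) 0 = 0$)
$I = 70$ ($I = 7 \cdot 10 = 70$)
$I l{\left(-1 \right)} = 70 \cdot 0 = 0$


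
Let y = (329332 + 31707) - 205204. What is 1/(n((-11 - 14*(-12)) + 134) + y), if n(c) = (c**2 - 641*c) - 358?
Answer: 1/53627 ≈ 1.8647e-5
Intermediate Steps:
n(c) = -358 + c**2 - 641*c
y = 155835 (y = 361039 - 205204 = 155835)
1/(n((-11 - 14*(-12)) + 134) + y) = 1/((-358 + ((-11 - 14*(-12)) + 134)**2 - 641*((-11 - 14*(-12)) + 134)) + 155835) = 1/((-358 + ((-11 + 168) + 134)**2 - 641*((-11 + 168) + 134)) + 155835) = 1/((-358 + (157 + 134)**2 - 641*(157 + 134)) + 155835) = 1/((-358 + 291**2 - 641*291) + 155835) = 1/((-358 + 84681 - 186531) + 155835) = 1/(-102208 + 155835) = 1/53627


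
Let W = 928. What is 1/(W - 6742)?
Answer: -1/5814 ≈ -0.00017200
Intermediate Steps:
1/(W - 6742) = 1/(928 - 6742) = 1/(-5814) = -1/5814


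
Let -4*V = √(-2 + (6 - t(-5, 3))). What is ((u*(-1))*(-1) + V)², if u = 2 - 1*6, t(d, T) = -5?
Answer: 361/16 ≈ 22.563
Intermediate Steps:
u = -4 (u = 2 - 6 = -4)
V = -¾ (V = -√(-2 + (6 - 1*(-5)))/4 = -√(-2 + (6 + 5))/4 = -√(-2 + 11)/4 = -√9/4 = -¼*3 = -¾ ≈ -0.75000)
((u*(-1))*(-1) + V)² = (-4*(-1)*(-1) - ¾)² = (4*(-1) - ¾)² = (-4 - ¾)² = (-19/4)² = 361/16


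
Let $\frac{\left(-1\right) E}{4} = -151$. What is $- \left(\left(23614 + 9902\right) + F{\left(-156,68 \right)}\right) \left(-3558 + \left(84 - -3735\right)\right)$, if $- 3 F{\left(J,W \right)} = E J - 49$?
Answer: $-16949427$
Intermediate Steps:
$E = 604$ ($E = \left(-4\right) \left(-151\right) = 604$)
$F{\left(J,W \right)} = \frac{49}{3} - \frac{604 J}{3}$ ($F{\left(J,W \right)} = - \frac{604 J - 49}{3} = - \frac{-49 + 604 J}{3} = \frac{49}{3} - \frac{604 J}{3}$)
$- \left(\left(23614 + 9902\right) + F{\left(-156,68 \right)}\right) \left(-3558 + \left(84 - -3735\right)\right) = - \left(\left(23614 + 9902\right) + \left(\frac{49}{3} - -31408\right)\right) \left(-3558 + \left(84 - -3735\right)\right) = - \left(33516 + \left(\frac{49}{3} + 31408\right)\right) \left(-3558 + \left(84 + 3735\right)\right) = - \left(33516 + \frac{94273}{3}\right) \left(-3558 + 3819\right) = - \frac{194821 \cdot 261}{3} = \left(-1\right) 16949427 = -16949427$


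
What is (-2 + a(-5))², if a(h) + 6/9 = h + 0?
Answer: 529/9 ≈ 58.778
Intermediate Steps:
a(h) = -⅔ + h (a(h) = -⅔ + (h + 0) = -⅔ + h)
(-2 + a(-5))² = (-2 + (-⅔ - 5))² = (-2 - 17/3)² = (-23/3)² = 529/9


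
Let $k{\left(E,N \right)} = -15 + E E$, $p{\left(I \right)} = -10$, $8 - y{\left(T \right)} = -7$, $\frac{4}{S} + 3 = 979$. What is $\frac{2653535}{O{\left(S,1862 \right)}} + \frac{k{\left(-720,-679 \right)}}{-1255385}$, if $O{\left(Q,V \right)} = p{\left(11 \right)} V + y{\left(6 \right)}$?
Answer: $- \frac{133634103556}{934257517} \approx -143.04$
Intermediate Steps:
$S = \frac{1}{244}$ ($S = \frac{4}{-3 + 979} = \frac{4}{976} = 4 \cdot \frac{1}{976} = \frac{1}{244} \approx 0.0040984$)
$y{\left(T \right)} = 15$ ($y{\left(T \right)} = 8 - -7 = 8 + 7 = 15$)
$O{\left(Q,V \right)} = 15 - 10 V$ ($O{\left(Q,V \right)} = - 10 V + 15 = 15 - 10 V$)
$k{\left(E,N \right)} = -15 + E^{2}$
$\frac{2653535}{O{\left(S,1862 \right)}} + \frac{k{\left(-720,-679 \right)}}{-1255385} = \frac{2653535}{15 - 18620} + \frac{-15 + \left(-720\right)^{2}}{-1255385} = \frac{2653535}{15 - 18620} + \left(-15 + 518400\right) \left(- \frac{1}{1255385}\right) = \frac{2653535}{-18605} + 518385 \left(- \frac{1}{1255385}\right) = 2653535 \left(- \frac{1}{18605}\right) - \frac{103677}{251077} = - \frac{530707}{3721} - \frac{103677}{251077} = - \frac{133634103556}{934257517}$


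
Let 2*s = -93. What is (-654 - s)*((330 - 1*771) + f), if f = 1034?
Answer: -720495/2 ≈ -3.6025e+5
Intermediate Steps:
s = -93/2 (s = (1/2)*(-93) = -93/2 ≈ -46.500)
(-654 - s)*((330 - 1*771) + f) = (-654 - 1*(-93/2))*((330 - 1*771) + 1034) = (-654 + 93/2)*((330 - 771) + 1034) = -1215*(-441 + 1034)/2 = -1215/2*593 = -720495/2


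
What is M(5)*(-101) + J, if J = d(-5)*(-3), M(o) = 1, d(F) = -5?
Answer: -86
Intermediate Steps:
J = 15 (J = -5*(-3) = 15)
M(5)*(-101) + J = 1*(-101) + 15 = -101 + 15 = -86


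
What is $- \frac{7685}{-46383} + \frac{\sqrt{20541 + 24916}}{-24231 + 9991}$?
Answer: $\frac{7685}{46383} - \frac{\sqrt{45457}}{14240} \approx 0.15071$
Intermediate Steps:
$- \frac{7685}{-46383} + \frac{\sqrt{20541 + 24916}}{-24231 + 9991} = \left(-7685\right) \left(- \frac{1}{46383}\right) + \frac{\sqrt{45457}}{-14240} = \frac{7685}{46383} + \sqrt{45457} \left(- \frac{1}{14240}\right) = \frac{7685}{46383} - \frac{\sqrt{45457}}{14240}$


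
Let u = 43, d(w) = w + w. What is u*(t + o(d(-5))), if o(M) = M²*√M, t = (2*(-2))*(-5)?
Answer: 860 + 4300*I*√10 ≈ 860.0 + 13598.0*I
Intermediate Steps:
d(w) = 2*w
t = 20 (t = -4*(-5) = 20)
o(M) = M^(5/2)
u*(t + o(d(-5))) = 43*(20 + (2*(-5))^(5/2)) = 43*(20 + (-10)^(5/2)) = 43*(20 + 100*I*√10) = 860 + 4300*I*√10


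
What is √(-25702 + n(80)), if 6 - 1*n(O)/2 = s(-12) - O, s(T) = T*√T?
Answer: √(-25530 + 48*I*√3) ≈ 0.2602 + 159.78*I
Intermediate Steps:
s(T) = T^(3/2)
n(O) = 12 + 2*O + 48*I*√3 (n(O) = 12 - 2*((-12)^(3/2) - O) = 12 - 2*(-24*I*√3 - O) = 12 - 2*(-O - 24*I*√3) = 12 + (2*O + 48*I*√3) = 12 + 2*O + 48*I*√3)
√(-25702 + n(80)) = √(-25702 + (12 + 2*80 + 48*I*√3)) = √(-25702 + (12 + 160 + 48*I*√3)) = √(-25702 + (172 + 48*I*√3)) = √(-25530 + 48*I*√3)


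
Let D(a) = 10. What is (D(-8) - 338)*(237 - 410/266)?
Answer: -10271648/133 ≈ -77230.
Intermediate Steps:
(D(-8) - 338)*(237 - 410/266) = (10 - 338)*(237 - 410/266) = -328*(237 - 410*1/266) = -328*(237 - 205/133) = -328*31316/133 = -10271648/133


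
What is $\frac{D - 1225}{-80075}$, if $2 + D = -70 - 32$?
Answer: $\frac{1329}{80075} \approx 0.016597$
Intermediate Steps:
$D = -104$ ($D = -2 - 102 = -104$)
$\frac{D - 1225}{-80075} = \frac{-104 - 1225}{-80075} = \left(-104 - 1225\right) \left(- \frac{1}{80075}\right) = \left(-1329\right) \left(- \frac{1}{80075}\right) = \frac{1329}{80075}$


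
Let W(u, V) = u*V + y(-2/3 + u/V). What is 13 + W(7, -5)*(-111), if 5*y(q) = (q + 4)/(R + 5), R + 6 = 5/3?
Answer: 191681/50 ≈ 3833.6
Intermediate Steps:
R = -13/3 (R = -6 + 5/3 = -13/3 ≈ -4.3333)
y(q) = 6/5 + 3*q/10 (y(q) = ((q + 4)/(-13/3 + 5))/5 = ((4 + q)/(⅔))/5 = ((4 + q)*(3/2))/5 = (6 + 3*q/2)/5 = 6/5 + 3*q/10)
W(u, V) = 1 + V*u + 3*u/(10*V) (W(u, V) = u*V + (6/5 + 3*(-2/3 + u/V)/10) = V*u + (6/5 + 3*(-2*⅓ + u/V)/10) = V*u + (6/5 + 3*(-⅔ + u/V)/10) = V*u + (6/5 + (-⅕ + 3*u/(10*V))) = V*u + (1 + 3*u/(10*V)) = 1 + V*u + 3*u/(10*V))
13 + W(7, -5)*(-111) = 13 + (1 - 5*7 + (3/10)*7/(-5))*(-111) = 13 + (1 - 35 + (3/10)*7*(-⅕))*(-111) = 13 + (1 - 35 - 21/50)*(-111) = 13 - 1721/50*(-111) = 13 + 191031/50 = 191681/50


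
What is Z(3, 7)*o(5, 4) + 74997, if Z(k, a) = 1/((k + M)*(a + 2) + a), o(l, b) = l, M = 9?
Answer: 1724932/23 ≈ 74997.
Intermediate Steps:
Z(k, a) = 1/(a + (2 + a)*(9 + k)) (Z(k, a) = 1/((k + 9)*(a + 2) + a) = 1/((9 + k)*(2 + a) + a) = 1/((2 + a)*(9 + k) + a) = 1/(a + (2 + a)*(9 + k)))
Z(3, 7)*o(5, 4) + 74997 = 5/(18 + 2*3 + 10*7 + 7*3) + 74997 = 5/(18 + 6 + 70 + 21) + 74997 = 5/115 + 74997 = (1/115)*5 + 74997 = 1/23 + 74997 = 1724932/23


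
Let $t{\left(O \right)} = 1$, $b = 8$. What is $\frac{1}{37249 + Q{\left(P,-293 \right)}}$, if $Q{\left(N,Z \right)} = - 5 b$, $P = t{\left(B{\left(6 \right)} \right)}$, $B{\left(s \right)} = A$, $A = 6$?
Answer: $\frac{1}{37209} \approx 2.6875 \cdot 10^{-5}$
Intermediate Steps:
$B{\left(s \right)} = 6$
$P = 1$
$Q{\left(N,Z \right)} = -40$ ($Q{\left(N,Z \right)} = \left(-5\right) 8 = -40$)
$\frac{1}{37249 + Q{\left(P,-293 \right)}} = \frac{1}{37249 - 40} = \frac{1}{37209}$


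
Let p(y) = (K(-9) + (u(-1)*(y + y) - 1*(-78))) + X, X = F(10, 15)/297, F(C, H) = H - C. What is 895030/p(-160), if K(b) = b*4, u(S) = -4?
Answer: 265823910/392639 ≈ 677.02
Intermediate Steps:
K(b) = 4*b
X = 5/297 (X = (15 - 1*10)/297 = (15 - 10)*(1/297) = 5*(1/297) = 5/297 ≈ 0.016835)
p(y) = 12479/297 - 8*y (p(y) = (4*(-9) + (-4*(y + y) - 1*(-78))) + 5/297 = (-36 + (-8*y + 78)) + 5/297 = (-36 + (78 - 8*y)) + 5/297 = (42 - 8*y) + 5/297 = 12479/297 - 8*y)
895030/p(-160) = 895030/(12479/297 - 8*(-160)) = 895030/(12479/297 + 1280) = 895030/(392639/297) = 895030*(297/392639) = 265823910/392639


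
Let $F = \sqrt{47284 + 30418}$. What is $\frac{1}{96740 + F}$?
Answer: $\frac{48370}{4679274949} - \frac{\sqrt{77702}}{9358549898} \approx 1.0307 \cdot 10^{-5}$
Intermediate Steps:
$F = \sqrt{77702} \approx 278.75$
$\frac{1}{96740 + F} = \frac{1}{96740 + \sqrt{77702}}$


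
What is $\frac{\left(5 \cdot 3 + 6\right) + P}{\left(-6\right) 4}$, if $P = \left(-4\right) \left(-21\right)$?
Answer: $- \frac{35}{8} \approx -4.375$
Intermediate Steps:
$P = 84$
$\frac{\left(5 \cdot 3 + 6\right) + P}{\left(-6\right) 4} = \frac{\left(5 \cdot 3 + 6\right) + 84}{\left(-6\right) 4} = \frac{\left(15 + 6\right) + 84}{-24} = - \frac{21 + 84}{24} = \left(- \frac{1}{24}\right) 105 = - \frac{35}{8}$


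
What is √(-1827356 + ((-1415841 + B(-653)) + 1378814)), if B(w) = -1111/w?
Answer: 2*I*√198747241291/653 ≈ 1365.4*I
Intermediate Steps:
√(-1827356 + ((-1415841 + B(-653)) + 1378814)) = √(-1827356 + ((-1415841 - 1111/(-653)) + 1378814)) = √(-1827356 + ((-1415841 - 1111*(-1/653)) + 1378814)) = √(-1827356 + ((-1415841 + 1111/653) + 1378814)) = √(-1827356 + (-924543062/653 + 1378814)) = √(-1827356 - 24177520/653) = √(-1217440988/653) = 2*I*√198747241291/653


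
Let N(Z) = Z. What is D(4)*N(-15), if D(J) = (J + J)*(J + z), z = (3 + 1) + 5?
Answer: -1560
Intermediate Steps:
z = 9 (z = 4 + 5 = 9)
D(J) = 2*J*(9 + J) (D(J) = (J + J)*(J + 9) = (2*J)*(9 + J) = 2*J*(9 + J))
D(4)*N(-15) = (2*4*(9 + 4))*(-15) = (2*4*13)*(-15) = 104*(-15) = -1560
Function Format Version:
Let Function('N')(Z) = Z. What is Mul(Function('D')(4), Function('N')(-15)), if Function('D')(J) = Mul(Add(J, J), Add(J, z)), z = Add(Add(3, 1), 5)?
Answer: -1560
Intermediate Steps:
z = 9 (z = Add(4, 5) = 9)
Function('D')(J) = Mul(2, J, Add(9, J)) (Function('D')(J) = Mul(Add(J, J), Add(J, 9)) = Mul(Mul(2, J), Add(9, J)) = Mul(2, J, Add(9, J)))
Mul(Function('D')(4), Function('N')(-15)) = Mul(Mul(2, 4, Add(9, 4)), -15) = Mul(Mul(2, 4, 13), -15) = Mul(104, -15) = -1560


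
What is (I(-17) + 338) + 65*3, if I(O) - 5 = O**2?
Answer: 827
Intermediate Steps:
I(O) = 5 + O**2
(I(-17) + 338) + 65*3 = ((5 + (-17)**2) + 338) + 65*3 = ((5 + 289) + 338) + 195 = (294 + 338) + 195 = 632 + 195 = 827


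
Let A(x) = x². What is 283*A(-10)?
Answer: 28300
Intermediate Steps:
283*A(-10) = 283*(-10)² = 283*100 = 28300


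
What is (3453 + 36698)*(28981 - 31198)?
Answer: -89014767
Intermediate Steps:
(3453 + 36698)*(28981 - 31198) = 40151*(-2217) = -89014767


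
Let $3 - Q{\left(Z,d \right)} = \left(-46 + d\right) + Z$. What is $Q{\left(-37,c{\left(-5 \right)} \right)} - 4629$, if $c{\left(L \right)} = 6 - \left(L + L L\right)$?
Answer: $-4529$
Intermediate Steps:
$c{\left(L \right)} = 6 - L - L^{2}$ ($c{\left(L \right)} = 6 - \left(L + L^{2}\right) = 6 - L - L^{2}$)
$Q{\left(Z,d \right)} = 49 - Z - d$ ($Q{\left(Z,d \right)} = 3 - \left(\left(-46 + d\right) + Z\right) = 3 - \left(-46 + Z + d\right) = 49 - Z - d$)
$Q{\left(-37,c{\left(-5 \right)} \right)} - 4629 = \left(49 - -37 - \left(6 - -5 - \left(-5\right)^{2}\right)\right) - 4629 = \left(49 + 37 - \left(6 + 5 - 25\right)\right) - 4629 = \left(49 + 37 - -14\right) - 4629 = \left(49 + 37 + 14\right) - 4629 = 100 - 4629 = -4529$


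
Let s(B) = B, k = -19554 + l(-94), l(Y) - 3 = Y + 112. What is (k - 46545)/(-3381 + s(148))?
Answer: 66078/3233 ≈ 20.439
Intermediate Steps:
l(Y) = 115 + Y (l(Y) = 3 + (Y + 112) = 3 + (112 + Y) = 115 + Y)
k = -19533 (k = -19554 + (115 - 94) = -19554 + 21 = -19533)
(k - 46545)/(-3381 + s(148)) = (-19533 - 46545)/(-3381 + 148) = -66078/(-3233) = -66078*(-1/3233) = 66078/3233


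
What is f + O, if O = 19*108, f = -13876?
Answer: -11824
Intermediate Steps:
O = 2052
f + O = -13876 + 2052 = -11824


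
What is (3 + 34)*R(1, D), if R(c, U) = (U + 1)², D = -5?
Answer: 592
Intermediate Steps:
R(c, U) = (1 + U)²
(3 + 34)*R(1, D) = (3 + 34)*(1 - 5)² = 37*(-4)² = 37*16 = 592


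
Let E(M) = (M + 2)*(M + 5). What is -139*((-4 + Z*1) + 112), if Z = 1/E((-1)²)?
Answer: -270355/18 ≈ -15020.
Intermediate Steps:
E(M) = (2 + M)*(5 + M)
Z = 1/18 (Z = 1/(10 + ((-1)²)² + 7*(-1)²) = 1/(10 + 1² + 7*1) = 1/(10 + 1 + 7) = 1/18 ≈ 0.055556)
-139*((-4 + Z*1) + 112) = -139*((-4 + (1/18)*1) + 112) = -139*((-4 + 1/18) + 112) = -139*(-71/18 + 112) = -139*1945/18 = -270355/18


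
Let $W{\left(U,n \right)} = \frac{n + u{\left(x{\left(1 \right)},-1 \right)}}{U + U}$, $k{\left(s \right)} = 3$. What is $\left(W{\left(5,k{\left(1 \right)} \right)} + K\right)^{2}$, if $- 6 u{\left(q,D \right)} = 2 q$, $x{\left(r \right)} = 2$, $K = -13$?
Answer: $\frac{146689}{900} \approx 162.99$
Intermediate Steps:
$u{\left(q,D \right)} = - \frac{q}{3}$ ($u{\left(q,D \right)} = - \frac{2 q}{6} = - \frac{q}{3}$)
$W{\left(U,n \right)} = \frac{- \frac{2}{3} + n}{2 U}$ ($W{\left(U,n \right)} = \frac{n - \frac{2}{3}}{U + U} = \frac{n - \frac{2}{3}}{2 U} = \left(- \frac{2}{3} + n\right) \frac{1}{2 U} = \frac{- \frac{2}{3} + n}{2 U}$)
$\left(W{\left(5,k{\left(1 \right)} \right)} + K\right)^{2} = \left(\frac{-2 + 3 \cdot 3}{6 \cdot 5} - 13\right)^{2} = \left(\frac{1}{6} \cdot \frac{1}{5} \left(-2 + 9\right) - 13\right)^{2} = \left(\frac{1}{6} \cdot \frac{1}{5} \cdot 7 - 13\right)^{2} = \left(\frac{7}{30} - 13\right)^{2} = \left(- \frac{383}{30}\right)^{2} = \frac{146689}{900}$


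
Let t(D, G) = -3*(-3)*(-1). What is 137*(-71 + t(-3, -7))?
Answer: -10960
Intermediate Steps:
t(D, G) = -9 (t(D, G) = 9*(-1) = -9)
137*(-71 + t(-3, -7)) = 137*(-71 - 9) = 137*(-80) = -10960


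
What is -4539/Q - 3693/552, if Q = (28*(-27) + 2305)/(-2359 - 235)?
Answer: 2164539725/285016 ≈ 7594.5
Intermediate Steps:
Q = -1549/2594 (Q = (-756 + 2305)/(-2594) = 1549*(-1/2594) = -1549/2594 ≈ -0.59715)
-4539/Q - 3693/552 = -4539/(-1549/2594) - 3693/552 = -4539*(-2594/1549) - 3693*1/552 = 11774166/1549 - 1231/184 = 2164539725/285016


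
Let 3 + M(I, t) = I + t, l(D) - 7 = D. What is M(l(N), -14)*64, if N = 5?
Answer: -320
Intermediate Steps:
l(D) = 7 + D
M(I, t) = -3 + I + t (M(I, t) = -3 + (I + t) = -3 + I + t)
M(l(N), -14)*64 = (-3 + (7 + 5) - 14)*64 = (-3 + 12 - 14)*64 = -5*64 = -320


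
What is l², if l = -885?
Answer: 783225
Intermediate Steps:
l² = (-885)² = 783225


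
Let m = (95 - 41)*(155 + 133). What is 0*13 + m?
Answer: 15552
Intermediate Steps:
m = 15552 (m = 54*288 = 15552)
0*13 + m = 0*13 + 15552 = 0 + 15552 = 15552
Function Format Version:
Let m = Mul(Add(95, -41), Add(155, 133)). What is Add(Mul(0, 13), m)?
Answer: 15552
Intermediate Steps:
m = 15552 (m = Mul(54, 288) = 15552)
Add(Mul(0, 13), m) = Add(Mul(0, 13), 15552) = Add(0, 15552) = 15552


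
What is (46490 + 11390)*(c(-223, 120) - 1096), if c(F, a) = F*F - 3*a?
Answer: 2794041240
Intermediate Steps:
c(F, a) = F² - 3*a
(46490 + 11390)*(c(-223, 120) - 1096) = (46490 + 11390)*(((-223)² - 3*120) - 1096) = 57880*((49729 - 360) - 1096) = 57880*(49369 - 1096) = 57880*48273 = 2794041240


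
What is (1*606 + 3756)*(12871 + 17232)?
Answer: 131309286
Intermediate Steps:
(1*606 + 3756)*(12871 + 17232) = (606 + 3756)*30103 = 4362*30103 = 131309286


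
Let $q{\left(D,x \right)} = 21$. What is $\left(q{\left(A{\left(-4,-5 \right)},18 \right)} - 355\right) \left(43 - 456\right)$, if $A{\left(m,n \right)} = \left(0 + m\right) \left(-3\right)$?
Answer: $137942$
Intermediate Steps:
$A{\left(m,n \right)} = - 3 m$ ($A{\left(m,n \right)} = m \left(-3\right) = - 3 m$)
$\left(q{\left(A{\left(-4,-5 \right)},18 \right)} - 355\right) \left(43 - 456\right) = \left(21 - 355\right) \left(43 - 456\right) = \left(-334\right) \left(-413\right) = 137942$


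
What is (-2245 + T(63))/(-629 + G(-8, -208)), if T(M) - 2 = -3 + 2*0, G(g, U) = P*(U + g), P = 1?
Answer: 2246/845 ≈ 2.6580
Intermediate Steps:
G(g, U) = U + g (G(g, U) = 1*(U + g) = U + g)
T(M) = -1 (T(M) = 2 + (-3 + 2*0) = 2 + (-3 + 0) = 2 - 3 = -1)
(-2245 + T(63))/(-629 + G(-8, -208)) = (-2245 - 1)/(-629 + (-208 - 8)) = -2246/(-629 - 216) = -2246/(-845) = -2246*(-1/845) = 2246/845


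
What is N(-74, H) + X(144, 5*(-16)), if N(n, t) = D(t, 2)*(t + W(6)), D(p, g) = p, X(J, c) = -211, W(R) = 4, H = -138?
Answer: 18281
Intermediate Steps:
N(n, t) = t*(4 + t) (N(n, t) = t*(t + 4) = t*(4 + t))
N(-74, H) + X(144, 5*(-16)) = -138*(4 - 138) - 211 = -138*(-134) - 211 = 18492 - 211 = 18281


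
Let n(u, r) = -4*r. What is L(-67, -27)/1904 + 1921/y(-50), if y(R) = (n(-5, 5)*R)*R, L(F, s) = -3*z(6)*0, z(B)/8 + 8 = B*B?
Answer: -1921/50000 ≈ -0.038420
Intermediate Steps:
z(B) = -64 + 8*B² (z(B) = -64 + 8*(B*B) = -64 + 8*B²)
L(F, s) = 0 (L(F, s) = -3*(-64 + 8*6²)*0 = -3*(-64 + 8*36)*0 = -3*(-64 + 288)*0 = -3*224*0 = -672*0 = 0)
y(R) = -20*R² (y(R) = ((-4*5)*R)*R = (-20*R)*R = -20*R²)
L(-67, -27)/1904 + 1921/y(-50) = 0/1904 + 1921/((-20*(-50)²)) = 0*(1/1904) + 1921/((-20*2500)) = 0 + 1921/(-50000) = 0 + 1921*(-1/50000) = 0 - 1921/50000 = -1921/50000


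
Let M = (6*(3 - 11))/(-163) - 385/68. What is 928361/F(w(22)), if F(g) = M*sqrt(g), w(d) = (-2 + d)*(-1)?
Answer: 5144976662*I*sqrt(5)/297455 ≈ 38677.0*I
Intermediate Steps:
w(d) = 2 - d
M = -59491/11084 (M = (6*(-8))*(-1/163) - 385*1/68 = -48*(-1/163) - 385/68 = 48/163 - 385/68 = -59491/11084 ≈ -5.3673)
F(g) = -59491*sqrt(g)/11084
928361/F(w(22)) = 928361/((-59491*sqrt(2 - 1*22)/11084)) = 928361/((-59491*sqrt(2 - 22)/11084)) = 928361/((-59491*I*sqrt(5)/5542)) = 928361*(5542*I*sqrt(5)/297455) = 5144976662*I*sqrt(5)/297455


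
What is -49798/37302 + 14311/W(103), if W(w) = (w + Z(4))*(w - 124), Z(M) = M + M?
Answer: -108318010/14491827 ≈ -7.4744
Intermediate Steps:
Z(M) = 2*M
W(w) = (-124 + w)*(8 + w) (W(w) = (w + 2*4)*(w - 124) = (w + 8)*(-124 + w) = (8 + w)*(-124 + w) = (-124 + w)*(8 + w))
-49798/37302 + 14311/W(103) = -49798/37302 + 14311/(-992 + 103² - 116*103) = -49798*1/37302 + 14311/(-992 + 10609 - 11948) = -24899/18651 + 14311/(-2331) = -24899/18651 + 14311*(-1/2331) = -24899/18651 - 14311/2331 = -108318010/14491827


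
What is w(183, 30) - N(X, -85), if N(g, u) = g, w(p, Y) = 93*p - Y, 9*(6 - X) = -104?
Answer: 152743/9 ≈ 16971.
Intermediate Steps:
X = 158/9 (X = 6 - 1/9*(-104) = 6 + 104/9 = 158/9 ≈ 17.556)
w(p, Y) = -Y + 93*p
w(183, 30) - N(X, -85) = (-1*30 + 93*183) - 1*158/9 = (-30 + 17019) - 158/9 = 16989 - 158/9 = 152743/9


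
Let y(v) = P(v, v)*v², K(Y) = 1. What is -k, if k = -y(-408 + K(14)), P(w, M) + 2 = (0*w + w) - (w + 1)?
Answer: -496947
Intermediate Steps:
P(w, M) = -3 (P(w, M) = -2 + ((0*w + w) - (w + 1)) = -2 + ((0 + w) - (1 + w)) = -2 + (w + (-1 - w)) = -2 - 1 = -3)
y(v) = -3*v²
k = 496947 (k = -(-3)*(-408 + 1)² = -(-3)*(-407)² = -(-3)*165649 = -1*(-496947) = 496947)
-k = -1*496947 = -496947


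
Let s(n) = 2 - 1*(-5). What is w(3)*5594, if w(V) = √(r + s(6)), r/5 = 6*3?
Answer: 5594*√97 ≈ 55095.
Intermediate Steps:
s(n) = 7 (s(n) = 2 + 5 = 7)
r = 90 (r = 5*(6*3) = 5*18 = 90)
w(V) = √97 (w(V) = √(90 + 7) = √97)
w(3)*5594 = √97*5594 = 5594*√97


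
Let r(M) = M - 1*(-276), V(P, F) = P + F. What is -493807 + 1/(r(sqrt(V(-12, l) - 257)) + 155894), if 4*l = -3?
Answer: (-493807*sqrt(1079) + 154235678378*I)/(sqrt(1079) - 312340*I) ≈ -4.9381e+5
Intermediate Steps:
l = -3/4 (l = (1/4)*(-3) = -3/4 ≈ -0.75000)
V(P, F) = F + P
r(M) = 276 + M (r(M) = M + 276 = 276 + M)
-493807 + 1/(r(sqrt(V(-12, l) - 257)) + 155894) = -493807 + 1/((276 + sqrt((-3/4 - 12) - 257)) + 155894) = -493807 + 1/((276 + sqrt(-51/4 - 257)) + 155894) = -493807 + 1/((276 + sqrt(-1079/4)) + 155894) = -493807 + 1/((276 + I*sqrt(1079)/2) + 155894) = -493807 + 1/(156170 + I*sqrt(1079)/2)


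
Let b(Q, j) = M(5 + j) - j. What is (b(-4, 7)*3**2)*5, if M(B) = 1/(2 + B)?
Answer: -4365/14 ≈ -311.79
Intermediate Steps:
b(Q, j) = 1/(7 + j) - j (b(Q, j) = 1/(2 + (5 + j)) - j = 1/(7 + j) - j)
(b(-4, 7)*3**2)*5 = (((1 - 1*7*(7 + 7))/(7 + 7))*3**2)*5 = (((1 - 1*7*14)/14)*9)*5 = (((1 - 98)/14)*9)*5 = (((1/14)*(-97))*9)*5 = -97/14*9*5 = -873/14*5 = -4365/14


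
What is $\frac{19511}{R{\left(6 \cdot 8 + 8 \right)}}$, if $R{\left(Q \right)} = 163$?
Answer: $\frac{19511}{163} \approx 119.7$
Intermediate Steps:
$\frac{19511}{R{\left(6 \cdot 8 + 8 \right)}} = \frac{19511}{163}$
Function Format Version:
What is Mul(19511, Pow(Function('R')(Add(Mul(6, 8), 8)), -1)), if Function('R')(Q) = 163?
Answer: Rational(19511, 163) ≈ 119.70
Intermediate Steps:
Mul(19511, Pow(Function('R')(Add(Mul(6, 8), 8)), -1)) = Mul(19511, Pow(163, -1)) = Mul(19511, Rational(1, 163)) = Rational(19511, 163)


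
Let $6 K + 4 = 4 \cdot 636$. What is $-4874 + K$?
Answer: $- \frac{13352}{3} \approx -4450.7$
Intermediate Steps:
$K = \frac{1270}{3}$ ($K = - \frac{2}{3} + \frac{4 \cdot 636}{6} = - \frac{2}{3} + \frac{1}{6} \cdot 2544 = - \frac{2}{3} + 424 = \frac{1270}{3} \approx 423.33$)
$-4874 + K = -4874 + \frac{1270}{3} = - \frac{13352}{3}$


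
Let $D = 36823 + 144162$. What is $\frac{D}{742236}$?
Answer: $\frac{180985}{742236} \approx 0.24384$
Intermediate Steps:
$D = 180985$
$\frac{D}{742236} = \frac{180985}{742236}$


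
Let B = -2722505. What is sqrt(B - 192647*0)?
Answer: I*sqrt(2722505) ≈ 1650.0*I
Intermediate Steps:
sqrt(B - 192647*0) = sqrt(-2722505 - 192647*0) = sqrt(-2722505 + 0) = sqrt(-2722505) = I*sqrt(2722505)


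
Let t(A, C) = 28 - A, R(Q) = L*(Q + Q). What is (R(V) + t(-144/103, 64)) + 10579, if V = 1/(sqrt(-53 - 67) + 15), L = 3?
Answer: 25131913/2369 - 4*I*sqrt(30)/115 ≈ 10609.0 - 0.19051*I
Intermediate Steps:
V = 1/(15 + 2*I*sqrt(30)) (V = 1/(sqrt(-120) + 15) = 1/(2*I*sqrt(30) + 15) = 1/(15 + 2*I*sqrt(30)) ≈ 0.043478 - 0.031752*I)
R(Q) = 6*Q (R(Q) = 3*(Q + Q) = 3*(2*Q) = 6*Q)
(R(V) + t(-144/103, 64)) + 10579 = (6*(1/23 - 2*I*sqrt(30)/345) + (28 - (-144)/103)) + 10579 = ((6/23 - 4*I*sqrt(30)/115) + (28 - (-144)/103)) + 10579 = ((6/23 - 4*I*sqrt(30)/115) + (28 - 1*(-144/103))) + 10579 = ((6/23 - 4*I*sqrt(30)/115) + (28 + 144/103)) + 10579 = ((6/23 - 4*I*sqrt(30)/115) + 3028/103) + 10579 = (70262/2369 - 4*I*sqrt(30)/115) + 10579 = 25131913/2369 - 4*I*sqrt(30)/115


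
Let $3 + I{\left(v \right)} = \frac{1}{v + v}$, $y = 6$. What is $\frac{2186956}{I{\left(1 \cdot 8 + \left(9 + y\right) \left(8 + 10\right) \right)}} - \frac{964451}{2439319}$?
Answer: $- \frac{2966085535307801}{4066344773} \approx -7.2942 \cdot 10^{5}$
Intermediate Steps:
$I{\left(v \right)} = -3 + \frac{1}{2 v}$ ($I{\left(v \right)} = -3 + \frac{1}{v + v} = -3 + \frac{1}{2 v}$)
$\frac{2186956}{I{\left(1 \cdot 8 + \left(9 + y\right) \left(8 + 10\right) \right)}} - \frac{964451}{2439319} = \frac{2186956}{-3 + \frac{1}{2 \left(1 \cdot 8 + \left(9 + 6\right) \left(8 + 10\right)\right)}} - \frac{964451}{2439319} = \frac{2186956}{-3 + \frac{1}{2 \left(8 + 15 \cdot 18\right)}} - \frac{964451}{2439319} = \frac{2186956}{-3 + \frac{1}{2 \left(8 + 270\right)}} - \frac{964451}{2439319} = \frac{2186956}{-3 + \frac{1}{2 \cdot 278}} - \frac{964451}{2439319} = \frac{2186956}{-3 + \frac{1}{2} \cdot \frac{1}{278}} - \frac{964451}{2439319} = \frac{2186956}{-3 + \frac{1}{556}} - \frac{964451}{2439319} = \frac{2186956}{- \frac{1667}{556}} - \frac{964451}{2439319} = 2186956 \left(- \frac{556}{1667}\right) - \frac{964451}{2439319} = - \frac{1215947536}{1667} - \frac{964451}{2439319} = - \frac{2966085535307801}{4066344773}$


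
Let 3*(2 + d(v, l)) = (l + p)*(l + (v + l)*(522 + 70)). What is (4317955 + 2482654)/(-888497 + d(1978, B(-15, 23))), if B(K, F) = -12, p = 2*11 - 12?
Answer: -20401827/4993217 ≈ -4.0859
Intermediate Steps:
p = 10 (p = 22 - 12 = 10)
d(v, l) = -2 + (10 + l)*(592*v + 593*l)/3 (d(v, l) = -2 + ((l + 10)*(l + (v + l)*(522 + 70)))/3 = -2 + ((10 + l)*(l + (l + v)*592))/3 = -2 + ((10 + l)*(l + (592*l + 592*v)))/3 = -2 + ((10 + l)*(592*v + 593*l))/3 = -2 + (10 + l)*(592*v + 593*l)/3)
(4317955 + 2482654)/(-888497 + d(1978, B(-15, 23))) = (4317955 + 2482654)/(-888497 + (-2 + (593/3)*(-12)² + (5920/3)*1978 + (5930/3)*(-12) + (592/3)*(-12)*1978)) = 6800609/(-888497 + (-2 + (593/3)*144 + 11709760/3 - 23720 - 4683904)) = 6800609/(-888497 + (-2 + 28464 + 11709760/3 - 23720 - 4683904)) = 6800609/(-888497 - 2327726/3) = 6800609/(-4993217/3) = 6800609*(-3/4993217) = -20401827/4993217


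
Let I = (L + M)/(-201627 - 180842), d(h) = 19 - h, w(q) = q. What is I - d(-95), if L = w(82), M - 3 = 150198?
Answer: -43751749/382469 ≈ -114.39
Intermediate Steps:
M = 150201 (M = 3 + 150198 = 150201)
L = 82
I = -150283/382469 (I = (82 + 150201)/(-201627 - 180842) = 150283/(-382469) = 150283*(-1/382469) = -150283/382469 ≈ -0.39293)
I - d(-95) = -150283/382469 - (19 - 1*(-95)) = -150283/382469 - (19 + 95) = -150283/382469 - 1*114 = -150283/382469 - 114 = -43751749/382469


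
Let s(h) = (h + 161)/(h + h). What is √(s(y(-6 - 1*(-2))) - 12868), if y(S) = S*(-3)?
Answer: I*√1851954/12 ≈ 113.41*I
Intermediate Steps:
y(S) = -3*S
s(h) = (161 + h)/(2*h) (s(h) = (161 + h)/((2*h)) = (161 + h)*(1/(2*h)) = (161 + h)/(2*h))
√(s(y(-6 - 1*(-2))) - 12868) = √((161 - 3*(-6 - 1*(-2)))/(2*((-3*(-6 - 1*(-2))))) - 12868) = √((161 - 3*(-6 + 2))/(2*((-3*(-6 + 2)))) - 12868) = √((161 - 3*(-4))/(2*((-3*(-4)))) - 12868) = √((½)*(161 + 12)/12 - 12868) = √((½)*(1/12)*173 - 12868) = √(173/24 - 12868) = √(-308659/24) = I*√1851954/12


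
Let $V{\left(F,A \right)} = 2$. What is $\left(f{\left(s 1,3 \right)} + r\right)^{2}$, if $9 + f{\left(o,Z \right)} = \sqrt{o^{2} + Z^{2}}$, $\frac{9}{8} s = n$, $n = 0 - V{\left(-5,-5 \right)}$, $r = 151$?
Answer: $\frac{\left(1278 + \sqrt{985}\right)^{2}}{81} \approx 21167.0$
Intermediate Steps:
$n = -2$ ($n = 0 - 2 = -2$)
$s = - \frac{16}{9}$ ($s = \frac{8}{9} \left(-2\right) = - \frac{16}{9} \approx -1.7778$)
$f{\left(o,Z \right)} = -9 + \sqrt{Z^{2} + o^{2}}$ ($f{\left(o,Z \right)} = -9 + \sqrt{o^{2} + Z^{2}} = -9 + \sqrt{Z^{2} + o^{2}}$)
$\left(f{\left(s 1,3 \right)} + r\right)^{2} = \left(\left(-9 + \sqrt{3^{2} + \left(\left(- \frac{16}{9}\right) 1\right)^{2}}\right) + 151\right)^{2} = \left(\left(-9 + \sqrt{9 + \left(- \frac{16}{9}\right)^{2}}\right) + 151\right)^{2} = \left(\left(-9 + \sqrt{9 + \frac{256}{81}}\right) + 151\right)^{2} = \left(\left(-9 + \sqrt{\frac{985}{81}}\right) + 151\right)^{2} = \left(\left(-9 + \frac{\sqrt{985}}{9}\right) + 151\right)^{2} = \left(142 + \frac{\sqrt{985}}{9}\right)^{2}$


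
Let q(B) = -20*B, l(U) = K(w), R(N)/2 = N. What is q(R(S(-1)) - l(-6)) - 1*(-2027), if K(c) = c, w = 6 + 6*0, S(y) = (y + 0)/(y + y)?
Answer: 2127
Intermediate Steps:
S(y) = ½ (S(y) = y/((2*y)) = y*(1/(2*y)) = ½)
w = 6 (w = 6 + 0 = 6)
R(N) = 2*N
l(U) = 6
q(R(S(-1)) - l(-6)) - 1*(-2027) = -20*(2*(½) - 1*6) - 1*(-2027) = -20*(1 - 6) + 2027 = -20*(-5) + 2027 = 100 + 2027 = 2127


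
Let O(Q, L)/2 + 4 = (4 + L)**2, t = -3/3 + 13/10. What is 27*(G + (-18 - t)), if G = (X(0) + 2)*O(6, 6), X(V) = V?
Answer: 98739/10 ≈ 9873.9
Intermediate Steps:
t = 3/10 (t = -3*1/3 + 13*(1/10) = -1 + 13/10 = 3/10 ≈ 0.30000)
O(Q, L) = -8 + 2*(4 + L)**2
G = 384 (G = (0 + 2)*(-8 + 2*(4 + 6)**2) = 2*(-8 + 2*10**2) = 2*(-8 + 2*100) = 2*(-8 + 200) = 2*192 = 384)
27*(G + (-18 - t)) = 27*(384 + (-18 - 1*3/10)) = 27*(384 + (-18 - 3/10)) = 27*(384 - 183/10) = 27*(3657/10) = 98739/10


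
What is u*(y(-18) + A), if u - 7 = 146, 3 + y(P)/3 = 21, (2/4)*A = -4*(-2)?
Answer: 10710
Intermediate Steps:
A = 16 (A = 2*(-4*(-2)) = 2*8 = 16)
y(P) = 54 (y(P) = -9 + 3*21 = -9 + 63 = 54)
u = 153 (u = 7 + 146 = 153)
u*(y(-18) + A) = 153*(54 + 16) = 153*70 = 10710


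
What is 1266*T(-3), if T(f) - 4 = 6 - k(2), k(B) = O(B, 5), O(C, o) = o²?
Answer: -18990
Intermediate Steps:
k(B) = 25 (k(B) = 5² = 25)
T(f) = -15 (T(f) = 4 + (6 - 1*25) = 4 + (6 - 25) = 4 - 19 = -15)
1266*T(-3) = 1266*(-15) = -18990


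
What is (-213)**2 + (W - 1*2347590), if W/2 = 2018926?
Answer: 1735631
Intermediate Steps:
W = 4037852 (W = 2*2018926 = 4037852)
(-213)**2 + (W - 1*2347590) = (-213)**2 + (4037852 - 1*2347590) = 45369 + (4037852 - 2347590) = 45369 + 1690262 = 1735631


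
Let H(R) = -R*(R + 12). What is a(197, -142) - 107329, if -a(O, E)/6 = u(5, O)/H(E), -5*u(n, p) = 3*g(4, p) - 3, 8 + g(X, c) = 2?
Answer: -4953233287/46150 ≈ -1.0733e+5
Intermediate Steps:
g(X, c) = -6 (g(X, c) = -8 + 2 = -6)
u(n, p) = 21/5 (u(n, p) = -(3*(-6) - 3)/5 = -(-18 - 3)/5 = -1/5*(-21) = 21/5)
H(R) = -R*(12 + R)
a(O, E) = 126/(5*E*(12 + E)) (a(O, E) = -126/(5*((-E*(12 + E)))) = -126*(-1/(E*(12 + E)))/5 = -(-126)/(5*E*(12 + E)) = 126/(5*E*(12 + E)))
a(197, -142) - 107329 = (126/5)/(-142*(12 - 142)) - 107329 = (126/5)*(-1/142)/(-130) - 107329 = (126/5)*(-1/142)*(-1/130) - 107329 = 63/46150 - 107329 = -4953233287/46150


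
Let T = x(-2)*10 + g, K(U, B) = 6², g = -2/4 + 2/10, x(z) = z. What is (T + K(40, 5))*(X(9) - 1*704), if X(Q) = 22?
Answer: -53537/5 ≈ -10707.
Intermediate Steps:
g = -3/10 (g = -2*¼ + 2*(⅒) = -½ + ⅕ = -3/10 ≈ -0.30000)
K(U, B) = 36
T = -203/10 (T = -2*10 - 3/10 = -20 - 3/10 = -203/10 ≈ -20.300)
(T + K(40, 5))*(X(9) - 1*704) = (-203/10 + 36)*(22 - 1*704) = 157*(22 - 704)/10 = (157/10)*(-682) = -53537/5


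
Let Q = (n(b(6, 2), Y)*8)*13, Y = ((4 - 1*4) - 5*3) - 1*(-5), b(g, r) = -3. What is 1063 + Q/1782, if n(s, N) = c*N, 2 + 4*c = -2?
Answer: 947653/891 ≈ 1063.6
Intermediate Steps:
c = -1 (c = -1/2 + (1/4)*(-2) = -1/2 - 1/2 = -1)
Y = -10 (Y = ((4 - 4) - 15) + 5 = (0 - 15) + 5 = -15 + 5 = -10)
n(s, N) = -N
Q = 1040 (Q = (-1*(-10)*8)*13 = (10*8)*13 = 80*13 = 1040)
1063 + Q/1782 = 1063 + 1040/1782 = 1063 + 1040*(1/1782) = 1063 + 520/891 = 947653/891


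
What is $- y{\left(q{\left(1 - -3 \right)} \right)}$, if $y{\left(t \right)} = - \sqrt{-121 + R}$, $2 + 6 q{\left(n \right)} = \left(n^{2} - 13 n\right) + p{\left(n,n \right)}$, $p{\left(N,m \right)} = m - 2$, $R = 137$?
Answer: $4$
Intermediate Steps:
$p{\left(N,m \right)} = -2 + m$
$q{\left(n \right)} = - \frac{2}{3} - 2 n + \frac{n^{2}}{6}$ ($q{\left(n \right)} = - \frac{1}{3} + \frac{\left(n^{2} - 13 n\right) + \left(-2 + n\right)}{6} = - \frac{1}{3} + \frac{-2 + n^{2} - 12 n}{6} = - \frac{1}{3} - \left(\frac{1}{3} + 2 n - \frac{n^{2}}{6}\right) = - \frac{2}{3} - 2 n + \frac{n^{2}}{6}$)
$y{\left(t \right)} = -4$ ($y{\left(t \right)} = - \sqrt{-121 + 137} = - \sqrt{16} = \left(-1\right) 4 = -4$)
$- y{\left(q{\left(1 - -3 \right)} \right)} = \left(-1\right) \left(-4\right) = 4$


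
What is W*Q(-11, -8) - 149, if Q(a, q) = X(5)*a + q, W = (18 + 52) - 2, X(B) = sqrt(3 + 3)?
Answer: -693 - 748*sqrt(6) ≈ -2525.2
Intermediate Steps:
X(B) = sqrt(6)
W = 68 (W = 70 - 2 = 68)
Q(a, q) = q + a*sqrt(6) (Q(a, q) = sqrt(6)*a + q = a*sqrt(6) + q = q + a*sqrt(6))
W*Q(-11, -8) - 149 = 68*(-8 - 11*sqrt(6)) - 149 = (-544 - 748*sqrt(6)) - 149 = -693 - 748*sqrt(6)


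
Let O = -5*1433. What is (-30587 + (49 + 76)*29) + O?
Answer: -34127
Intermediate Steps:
O = -7165
(-30587 + (49 + 76)*29) + O = (-30587 + (49 + 76)*29) - 7165 = (-30587 + 125*29) - 7165 = (-30587 + 3625) - 7165 = -26962 - 7165 = -34127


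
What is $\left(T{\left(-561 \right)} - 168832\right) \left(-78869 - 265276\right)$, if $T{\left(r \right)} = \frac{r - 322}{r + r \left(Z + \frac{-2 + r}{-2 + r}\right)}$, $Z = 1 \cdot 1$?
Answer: $\frac{32595507033695}{561} \approx 5.8103 \cdot 10^{10}$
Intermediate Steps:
$Z = 1$
$T{\left(r \right)} = \frac{-322 + r}{3 r}$ ($T{\left(r \right)} = \frac{r - 322}{r + r \left(1 + \frac{-2 + r}{-2 + r}\right)} = \frac{-322 + r}{r + r \left(1 + 1\right)} = \frac{-322 + r}{r + r 2} = \frac{-322 + r}{r + 2 r} = \frac{-322 + r}{3 r}$)
$\left(T{\left(-561 \right)} - 168832\right) \left(-78869 - 265276\right) = \left(\frac{-322 - 561}{3 \left(-561\right)} - 168832\right) \left(-78869 - 265276\right) = \left(\frac{1}{3} \left(- \frac{1}{561}\right) \left(-883\right) - 168832\right) \left(-344145\right) = \left(\frac{883}{1683} - 168832\right) \left(-344145\right) = \left(- \frac{284143373}{1683}\right) \left(-344145\right) = \frac{32595507033695}{561}$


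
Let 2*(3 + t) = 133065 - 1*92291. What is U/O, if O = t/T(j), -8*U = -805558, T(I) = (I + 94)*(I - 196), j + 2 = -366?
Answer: 598498611/784 ≈ 7.6339e+5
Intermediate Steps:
j = -368 (j = -2 - 366 = -368)
T(I) = (-196 + I)*(94 + I) (T(I) = (94 + I)*(-196 + I) = (-196 + I)*(94 + I))
t = 20384 (t = -3 + (133065 - 1*92291)/2 = -3 + (133065 - 92291)/2 = -3 + (½)*40774 = -3 + 20387 = 20384)
U = 402779/4 (U = -⅛*(-805558) = 402779/4 ≈ 1.0069e+5)
O = 2548/19317 (O = 20384/(-18424 + (-368)² - 102*(-368)) = 20384/(-18424 + 135424 + 37536) = 20384/154536 = 20384*(1/154536) = 2548/19317 ≈ 0.13190)
U/O = 402779/(4*(2548/19317)) = (402779/4)*(19317/2548) = 598498611/784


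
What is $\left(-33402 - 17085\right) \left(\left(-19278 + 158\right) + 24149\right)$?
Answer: $-253899123$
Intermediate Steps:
$\left(-33402 - 17085\right) \left(\left(-19278 + 158\right) + 24149\right) = - 50487 \left(-19120 + 24149\right) = \left(-50487\right) 5029 = -253899123$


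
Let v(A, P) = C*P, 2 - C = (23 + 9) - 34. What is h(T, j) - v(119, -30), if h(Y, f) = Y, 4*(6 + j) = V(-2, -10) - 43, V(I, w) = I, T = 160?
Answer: 280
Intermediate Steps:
j = -69/4 (j = -6 + (-2 - 43)/4 = -6 + (¼)*(-45) = -6 - 45/4 = -69/4 ≈ -17.250)
C = 4 (C = 2 - ((23 + 9) - 34) = 2 - (32 - 34) = 2 - 1*(-2) = 2 + 2 = 4)
v(A, P) = 4*P
h(T, j) - v(119, -30) = 160 - 4*(-30) = 160 - 1*(-120) = 160 + 120 = 280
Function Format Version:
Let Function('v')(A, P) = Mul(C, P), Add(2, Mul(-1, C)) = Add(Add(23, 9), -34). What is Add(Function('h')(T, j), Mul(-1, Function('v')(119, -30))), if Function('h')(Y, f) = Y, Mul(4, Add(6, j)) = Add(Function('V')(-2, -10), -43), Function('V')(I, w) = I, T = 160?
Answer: 280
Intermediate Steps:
j = Rational(-69, 4) (j = Add(-6, Mul(Rational(1, 4), Add(-2, -43))) = Add(-6, Mul(Rational(1, 4), -45)) = Add(-6, Rational(-45, 4)) = Rational(-69, 4) ≈ -17.250)
C = 4 (C = Add(2, Mul(-1, Add(Add(23, 9), -34))) = Add(2, Mul(-1, Add(32, -34))) = Add(2, Mul(-1, -2)) = Add(2, 2) = 4)
Function('v')(A, P) = Mul(4, P)
Add(Function('h')(T, j), Mul(-1, Function('v')(119, -30))) = Add(160, Mul(-1, Mul(4, -30))) = Add(160, Mul(-1, -120)) = Add(160, 120) = 280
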